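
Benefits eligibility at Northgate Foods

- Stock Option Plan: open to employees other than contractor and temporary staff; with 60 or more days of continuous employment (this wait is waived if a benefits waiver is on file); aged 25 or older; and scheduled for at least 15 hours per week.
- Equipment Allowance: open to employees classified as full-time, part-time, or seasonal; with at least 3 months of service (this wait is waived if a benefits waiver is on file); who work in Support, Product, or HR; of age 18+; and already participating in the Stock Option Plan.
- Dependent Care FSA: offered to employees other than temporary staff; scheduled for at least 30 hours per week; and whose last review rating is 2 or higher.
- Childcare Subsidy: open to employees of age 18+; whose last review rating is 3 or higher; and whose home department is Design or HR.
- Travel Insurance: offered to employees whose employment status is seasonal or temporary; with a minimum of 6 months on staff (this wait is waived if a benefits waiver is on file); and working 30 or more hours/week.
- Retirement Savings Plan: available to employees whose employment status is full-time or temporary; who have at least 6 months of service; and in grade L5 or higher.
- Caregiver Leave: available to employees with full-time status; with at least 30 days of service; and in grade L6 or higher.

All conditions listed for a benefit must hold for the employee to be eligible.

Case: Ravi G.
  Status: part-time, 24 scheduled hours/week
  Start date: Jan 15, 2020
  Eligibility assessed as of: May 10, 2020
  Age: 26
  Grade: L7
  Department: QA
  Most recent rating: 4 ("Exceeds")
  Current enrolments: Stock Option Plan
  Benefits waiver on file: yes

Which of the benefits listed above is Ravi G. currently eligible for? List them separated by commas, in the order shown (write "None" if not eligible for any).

Stock Option Plan

Service from Jan 15, 2020 to May 10, 2020: 116 days.
Stock Option Plan — status part-time ✓ (not excluded); benefits waiver on file ✓; age 26 ≥ 25 ✓; 24 hrs/wk ≥ 15 ✓ → eligible.
Equipment Allowance — status part-time ✓; benefits waiver on file ✓; dept QA ✗ → not eligible.
Dependent Care FSA — status part-time ✓ (not excluded); 24 hrs/wk < 30 ✗ → not eligible.
Childcare Subsidy — age 26 ≥ 18 ✓; rating 4 ≥ 3 ✓; dept QA ✗ → not eligible.
Travel Insurance — status part-time ✗ (requires seasonal or temporary) → not eligible.
Retirement Savings Plan — status part-time ✗ (requires full-time or temporary) → not eligible.
Caregiver Leave — status part-time ✗ (requires full-time) → not eligible.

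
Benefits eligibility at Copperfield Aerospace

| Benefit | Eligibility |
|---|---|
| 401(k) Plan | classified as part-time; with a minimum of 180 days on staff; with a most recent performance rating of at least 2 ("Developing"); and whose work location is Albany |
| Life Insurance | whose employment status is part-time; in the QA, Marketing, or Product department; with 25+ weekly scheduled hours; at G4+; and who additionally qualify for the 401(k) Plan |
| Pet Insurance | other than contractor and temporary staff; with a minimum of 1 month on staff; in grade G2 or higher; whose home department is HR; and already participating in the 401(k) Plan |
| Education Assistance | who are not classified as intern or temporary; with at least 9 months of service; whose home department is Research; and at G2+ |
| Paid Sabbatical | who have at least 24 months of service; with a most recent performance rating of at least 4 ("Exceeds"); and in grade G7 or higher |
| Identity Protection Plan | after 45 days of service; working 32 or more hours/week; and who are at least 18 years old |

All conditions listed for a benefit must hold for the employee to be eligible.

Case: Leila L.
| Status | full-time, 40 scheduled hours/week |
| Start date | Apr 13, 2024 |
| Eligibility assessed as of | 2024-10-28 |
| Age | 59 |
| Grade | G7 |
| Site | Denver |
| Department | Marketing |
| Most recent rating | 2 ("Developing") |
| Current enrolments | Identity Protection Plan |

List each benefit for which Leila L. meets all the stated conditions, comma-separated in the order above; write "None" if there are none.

Service from Apr 13, 2024 to 2024-10-28: 198 days.
401(k) Plan — status full-time ✗ (requires part-time) → not eligible.
Life Insurance — status full-time ✗ (requires part-time) → not eligible.
Pet Insurance — status full-time ✓ (not excluded); service 198 days ≥ 1 month (≈30 days) ✓; grade G7 ≥ G2 ✓; dept Marketing ✗ → not eligible.
Education Assistance — status full-time ✓ (not excluded); service 198 days < 9 months (≈270 days) ✗ → not eligible.
Paid Sabbatical — service 198 days < 24 months (≈720 days) ✗ → not eligible.
Identity Protection Plan — service 198 days ≥ 45 days ✓; 40 hrs/wk ≥ 32 ✓; age 59 ≥ 18 ✓ → eligible.

Identity Protection Plan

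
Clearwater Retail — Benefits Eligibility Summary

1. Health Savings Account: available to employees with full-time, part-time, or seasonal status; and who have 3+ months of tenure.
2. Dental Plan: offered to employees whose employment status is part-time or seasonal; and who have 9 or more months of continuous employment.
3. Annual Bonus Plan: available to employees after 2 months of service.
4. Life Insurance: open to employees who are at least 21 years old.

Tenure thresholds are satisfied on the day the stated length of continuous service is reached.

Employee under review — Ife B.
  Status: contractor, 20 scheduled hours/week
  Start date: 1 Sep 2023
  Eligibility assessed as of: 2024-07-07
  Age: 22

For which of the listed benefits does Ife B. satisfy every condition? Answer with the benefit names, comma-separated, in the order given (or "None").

Annual Bonus Plan, Life Insurance

Service from 1 Sep 2023 to 2024-07-07: 310 days.
Health Savings Account — status contractor ✗ (requires full-time, part-time, or seasonal) → not eligible.
Dental Plan — status contractor ✗ (requires part-time or seasonal) → not eligible.
Annual Bonus Plan — service 310 days ≥ 2 months (≈60 days) ✓ → eligible.
Life Insurance — age 22 ≥ 21 ✓ → eligible.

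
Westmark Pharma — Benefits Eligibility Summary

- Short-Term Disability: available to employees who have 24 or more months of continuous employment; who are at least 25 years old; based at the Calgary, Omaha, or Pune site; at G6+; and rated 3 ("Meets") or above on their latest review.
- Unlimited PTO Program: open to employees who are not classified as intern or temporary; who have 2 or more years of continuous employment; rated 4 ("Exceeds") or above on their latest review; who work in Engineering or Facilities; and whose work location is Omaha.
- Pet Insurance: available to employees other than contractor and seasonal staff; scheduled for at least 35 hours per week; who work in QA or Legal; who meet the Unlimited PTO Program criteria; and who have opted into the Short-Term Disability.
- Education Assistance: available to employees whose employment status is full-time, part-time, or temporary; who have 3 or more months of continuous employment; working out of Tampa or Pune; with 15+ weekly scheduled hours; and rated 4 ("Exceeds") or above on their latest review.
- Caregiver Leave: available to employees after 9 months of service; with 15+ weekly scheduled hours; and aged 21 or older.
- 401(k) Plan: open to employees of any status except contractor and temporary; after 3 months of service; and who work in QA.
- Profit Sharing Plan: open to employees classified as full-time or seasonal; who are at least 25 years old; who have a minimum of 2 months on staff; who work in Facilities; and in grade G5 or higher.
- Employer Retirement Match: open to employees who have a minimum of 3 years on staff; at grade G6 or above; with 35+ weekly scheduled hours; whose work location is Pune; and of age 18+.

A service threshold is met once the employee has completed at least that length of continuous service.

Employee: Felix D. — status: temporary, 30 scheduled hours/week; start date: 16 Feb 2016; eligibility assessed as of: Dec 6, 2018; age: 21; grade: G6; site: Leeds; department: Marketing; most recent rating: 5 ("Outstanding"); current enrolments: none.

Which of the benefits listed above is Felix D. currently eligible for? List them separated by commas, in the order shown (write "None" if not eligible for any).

Service from 16 Feb 2016 to Dec 6, 2018: 1024 days.
Short-Term Disability — service 1024 days ≥ 24 months (≈720 days) ✓; age 21 < 25 ✗ → not eligible.
Unlimited PTO Program — status temporary ✗ (excluded) → not eligible.
Pet Insurance — status temporary ✓ (not excluded); 30 hrs/wk < 35 ✗ → not eligible.
Education Assistance — status temporary ✓; service 1024 days ≥ 3 months (≈90 days) ✓; site Leeds ✗ (not Tampa or Pune) → not eligible.
Caregiver Leave — service 1024 days ≥ 9 months (≈270 days) ✓; 30 hrs/wk ≥ 15 ✓; age 21 ≥ 21 ✓ → eligible.
401(k) Plan — status temporary ✗ (excluded) → not eligible.
Profit Sharing Plan — status temporary ✗ (requires full-time or seasonal) → not eligible.
Employer Retirement Match — service 1024 days < 3 years (≈1095 days) ✗ → not eligible.

Caregiver Leave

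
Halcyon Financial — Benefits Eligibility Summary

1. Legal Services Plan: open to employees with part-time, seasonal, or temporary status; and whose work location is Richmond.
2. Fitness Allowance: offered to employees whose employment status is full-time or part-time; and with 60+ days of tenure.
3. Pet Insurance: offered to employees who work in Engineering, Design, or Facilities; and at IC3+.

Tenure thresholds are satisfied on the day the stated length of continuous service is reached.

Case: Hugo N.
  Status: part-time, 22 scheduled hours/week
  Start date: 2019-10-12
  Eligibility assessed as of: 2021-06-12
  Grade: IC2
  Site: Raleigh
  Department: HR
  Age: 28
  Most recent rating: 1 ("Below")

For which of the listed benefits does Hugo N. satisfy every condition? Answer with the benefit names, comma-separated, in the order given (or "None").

Service from 2019-10-12 to 2021-06-12: 609 days.
Legal Services Plan — status part-time ✓; site Raleigh ✗ (not Richmond) → not eligible.
Fitness Allowance — status part-time ✓; service 609 days ≥ 60 days ✓ → eligible.
Pet Insurance — dept HR ✗ → not eligible.

Fitness Allowance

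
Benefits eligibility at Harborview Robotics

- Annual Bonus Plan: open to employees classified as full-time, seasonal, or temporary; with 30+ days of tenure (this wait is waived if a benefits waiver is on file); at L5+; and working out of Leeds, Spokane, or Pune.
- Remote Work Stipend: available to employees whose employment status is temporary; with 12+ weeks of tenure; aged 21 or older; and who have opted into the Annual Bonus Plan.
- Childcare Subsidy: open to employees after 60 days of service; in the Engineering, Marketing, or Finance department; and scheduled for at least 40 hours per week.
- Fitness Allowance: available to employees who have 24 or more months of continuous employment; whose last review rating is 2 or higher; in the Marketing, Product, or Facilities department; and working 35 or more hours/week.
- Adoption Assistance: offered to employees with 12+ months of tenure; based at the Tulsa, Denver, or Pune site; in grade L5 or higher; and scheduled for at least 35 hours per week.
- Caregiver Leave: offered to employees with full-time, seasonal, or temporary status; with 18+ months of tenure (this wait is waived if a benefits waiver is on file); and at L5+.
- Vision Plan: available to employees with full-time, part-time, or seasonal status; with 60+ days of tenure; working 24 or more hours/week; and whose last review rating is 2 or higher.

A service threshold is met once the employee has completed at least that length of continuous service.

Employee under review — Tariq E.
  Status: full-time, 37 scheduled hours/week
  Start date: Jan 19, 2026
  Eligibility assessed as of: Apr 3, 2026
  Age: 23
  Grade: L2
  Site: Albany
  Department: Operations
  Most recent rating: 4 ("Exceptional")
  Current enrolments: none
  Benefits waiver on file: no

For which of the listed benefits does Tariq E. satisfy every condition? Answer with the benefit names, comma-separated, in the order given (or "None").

Service from Jan 19, 2026 to Apr 3, 2026: 74 days.
Annual Bonus Plan — status full-time ✓; no waiver, service 74 days ≥ 30 days ✓; grade L2 < L5 ✗ → not eligible.
Remote Work Stipend — status full-time ✗ (requires temporary) → not eligible.
Childcare Subsidy — service 74 days ≥ 60 days ✓; dept Operations ✗ → not eligible.
Fitness Allowance — service 74 days < 24 months (≈720 days) ✗ → not eligible.
Adoption Assistance — service 74 days < 12 months (≈360 days) ✗ → not eligible.
Caregiver Leave — status full-time ✓; no waiver, service 74 days < 18 months (≈540 days) ✗ → not eligible.
Vision Plan — status full-time ✓; service 74 days ≥ 60 days ✓; 37 hrs/wk ≥ 24 ✓; rating 4 ≥ 2 ✓ → eligible.

Vision Plan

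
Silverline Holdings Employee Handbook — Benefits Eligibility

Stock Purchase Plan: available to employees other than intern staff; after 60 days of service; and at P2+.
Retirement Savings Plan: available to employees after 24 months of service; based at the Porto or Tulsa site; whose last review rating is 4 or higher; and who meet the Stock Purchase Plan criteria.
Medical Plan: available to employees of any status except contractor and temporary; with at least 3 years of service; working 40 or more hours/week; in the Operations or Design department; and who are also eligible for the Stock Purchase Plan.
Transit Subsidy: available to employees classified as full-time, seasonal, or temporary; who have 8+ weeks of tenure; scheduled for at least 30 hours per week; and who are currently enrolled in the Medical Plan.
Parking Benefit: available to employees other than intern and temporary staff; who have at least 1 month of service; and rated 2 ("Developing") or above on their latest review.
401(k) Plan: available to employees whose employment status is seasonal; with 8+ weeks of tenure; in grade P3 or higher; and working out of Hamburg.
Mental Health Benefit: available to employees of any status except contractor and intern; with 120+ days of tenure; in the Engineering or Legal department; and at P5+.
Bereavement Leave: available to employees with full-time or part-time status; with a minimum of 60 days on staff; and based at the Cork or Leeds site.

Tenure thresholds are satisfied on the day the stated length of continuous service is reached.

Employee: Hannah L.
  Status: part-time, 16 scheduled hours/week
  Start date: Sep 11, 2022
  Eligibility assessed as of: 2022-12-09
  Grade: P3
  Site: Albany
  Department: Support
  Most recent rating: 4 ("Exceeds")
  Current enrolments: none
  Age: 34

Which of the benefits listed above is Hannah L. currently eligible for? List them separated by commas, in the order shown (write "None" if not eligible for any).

Service from Sep 11, 2022 to 2022-12-09: 89 days.
Stock Purchase Plan — status part-time ✓ (not excluded); service 89 days ≥ 60 days ✓; grade P3 ≥ P2 ✓ → eligible.
Retirement Savings Plan — service 89 days < 24 months (≈720 days) ✗ → not eligible.
Medical Plan — status part-time ✓ (not excluded); service 89 days < 3 years (≈1095 days) ✗ → not eligible.
Transit Subsidy — status part-time ✗ (requires full-time, seasonal, or temporary) → not eligible.
Parking Benefit — status part-time ✓ (not excluded); service 89 days ≥ 1 month (≈30 days) ✓; rating 4 ≥ 2 ✓ → eligible.
401(k) Plan — status part-time ✗ (requires seasonal) → not eligible.
Mental Health Benefit — status part-time ✓ (not excluded); service 89 days < 120 days ✗ → not eligible.
Bereavement Leave — status part-time ✓; service 89 days ≥ 60 days ✓; site Albany ✗ (not Cork or Leeds) → not eligible.

Stock Purchase Plan, Parking Benefit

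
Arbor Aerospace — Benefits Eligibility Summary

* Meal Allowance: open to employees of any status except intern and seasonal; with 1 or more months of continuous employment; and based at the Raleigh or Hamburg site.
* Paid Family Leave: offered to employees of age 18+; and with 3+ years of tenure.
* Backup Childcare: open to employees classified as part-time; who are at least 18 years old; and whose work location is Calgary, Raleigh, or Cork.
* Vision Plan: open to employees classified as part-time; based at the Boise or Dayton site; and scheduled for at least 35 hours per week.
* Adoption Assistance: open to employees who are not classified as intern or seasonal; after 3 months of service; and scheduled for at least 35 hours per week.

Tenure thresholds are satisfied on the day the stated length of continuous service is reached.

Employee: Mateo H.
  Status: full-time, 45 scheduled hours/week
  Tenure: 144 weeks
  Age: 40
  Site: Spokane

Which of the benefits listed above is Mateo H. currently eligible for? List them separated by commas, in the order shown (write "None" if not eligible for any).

Meal Allowance — status full-time ✓ (not excluded); service 144 weeks ≥ 1 month (≈30 days) ✓; site Spokane ✗ (not Raleigh or Hamburg) → not eligible.
Paid Family Leave — age 40 ≥ 18 ✓; service 144 weeks < 3 years (≈1095 days) ✗ → not eligible.
Backup Childcare — status full-time ✗ (requires part-time) → not eligible.
Vision Plan — status full-time ✗ (requires part-time) → not eligible.
Adoption Assistance — status full-time ✓ (not excluded); service 144 weeks ≥ 3 months (≈90 days) ✓; 45 hrs/wk ≥ 35 ✓ → eligible.

Adoption Assistance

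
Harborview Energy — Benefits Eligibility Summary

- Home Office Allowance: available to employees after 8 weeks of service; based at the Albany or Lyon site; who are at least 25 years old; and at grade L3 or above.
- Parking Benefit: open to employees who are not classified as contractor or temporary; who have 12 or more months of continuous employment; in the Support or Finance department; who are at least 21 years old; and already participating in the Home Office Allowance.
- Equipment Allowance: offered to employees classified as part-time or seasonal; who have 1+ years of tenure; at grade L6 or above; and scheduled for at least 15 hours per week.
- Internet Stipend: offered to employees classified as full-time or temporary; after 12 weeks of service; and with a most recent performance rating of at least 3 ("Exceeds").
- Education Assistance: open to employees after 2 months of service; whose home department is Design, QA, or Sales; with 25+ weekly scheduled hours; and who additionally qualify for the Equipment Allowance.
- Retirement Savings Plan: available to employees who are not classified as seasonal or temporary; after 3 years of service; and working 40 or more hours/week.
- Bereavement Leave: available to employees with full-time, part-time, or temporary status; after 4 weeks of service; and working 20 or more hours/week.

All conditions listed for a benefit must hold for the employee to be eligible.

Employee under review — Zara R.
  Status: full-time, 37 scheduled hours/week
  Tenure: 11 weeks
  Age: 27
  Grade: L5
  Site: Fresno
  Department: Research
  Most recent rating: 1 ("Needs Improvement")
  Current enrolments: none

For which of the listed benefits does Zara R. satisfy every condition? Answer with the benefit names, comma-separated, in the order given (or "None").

Bereavement Leave

Home Office Allowance — service 11 weeks ≥ 8 weeks ✓; site Fresno ✗ (not Albany or Lyon) → not eligible.
Parking Benefit — status full-time ✓ (not excluded); service 11 weeks < 12 months (≈360 days) ✗ → not eligible.
Equipment Allowance — status full-time ✗ (requires part-time or seasonal) → not eligible.
Internet Stipend — status full-time ✓; service 11 weeks < 12 weeks ✗ → not eligible.
Education Assistance — service 11 weeks ≥ 2 months (≈60 days) ✓; dept Research ✗ → not eligible.
Retirement Savings Plan — status full-time ✓ (not excluded); service 11 weeks < 3 years (≈1095 days) ✗ → not eligible.
Bereavement Leave — status full-time ✓; service 11 weeks ≥ 4 weeks ✓; 37 hrs/wk ≥ 20 ✓ → eligible.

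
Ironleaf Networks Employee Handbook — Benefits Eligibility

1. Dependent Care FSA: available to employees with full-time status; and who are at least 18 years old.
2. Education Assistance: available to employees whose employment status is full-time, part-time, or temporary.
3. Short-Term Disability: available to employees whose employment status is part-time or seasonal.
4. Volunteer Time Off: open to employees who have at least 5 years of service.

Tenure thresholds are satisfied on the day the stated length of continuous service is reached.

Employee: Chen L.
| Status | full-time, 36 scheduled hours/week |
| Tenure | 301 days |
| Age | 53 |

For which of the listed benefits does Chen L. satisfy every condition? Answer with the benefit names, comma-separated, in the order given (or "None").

Dependent Care FSA, Education Assistance

Dependent Care FSA — status full-time ✓; age 53 ≥ 18 ✓ → eligible.
Education Assistance — status full-time ✓ → eligible.
Short-Term Disability — status full-time ✗ (requires part-time or seasonal) → not eligible.
Volunteer Time Off — service 301 days < 5 years (≈1825 days) ✗ → not eligible.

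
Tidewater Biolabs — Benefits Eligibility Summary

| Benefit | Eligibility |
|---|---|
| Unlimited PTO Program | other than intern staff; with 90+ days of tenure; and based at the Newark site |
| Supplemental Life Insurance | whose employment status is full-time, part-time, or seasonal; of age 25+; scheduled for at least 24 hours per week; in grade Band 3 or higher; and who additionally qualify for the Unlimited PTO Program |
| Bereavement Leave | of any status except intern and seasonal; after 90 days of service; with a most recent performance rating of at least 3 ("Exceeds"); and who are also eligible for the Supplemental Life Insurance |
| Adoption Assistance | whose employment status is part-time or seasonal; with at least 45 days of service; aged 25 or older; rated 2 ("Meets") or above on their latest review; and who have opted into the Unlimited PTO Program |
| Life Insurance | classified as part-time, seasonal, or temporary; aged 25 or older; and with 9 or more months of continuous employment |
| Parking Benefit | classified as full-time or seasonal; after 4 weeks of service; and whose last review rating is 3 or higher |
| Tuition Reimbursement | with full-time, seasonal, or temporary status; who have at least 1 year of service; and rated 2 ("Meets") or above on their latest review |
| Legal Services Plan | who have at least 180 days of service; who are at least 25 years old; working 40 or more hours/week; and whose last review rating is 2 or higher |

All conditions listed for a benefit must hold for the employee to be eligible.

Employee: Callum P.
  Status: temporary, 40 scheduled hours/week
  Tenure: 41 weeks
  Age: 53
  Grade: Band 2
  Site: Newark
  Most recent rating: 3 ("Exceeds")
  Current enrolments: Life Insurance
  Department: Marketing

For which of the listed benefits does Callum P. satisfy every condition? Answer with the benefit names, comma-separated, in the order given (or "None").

Unlimited PTO Program — status temporary ✓ (not excluded); service 41 weeks ≥ 90 days ✓; site Newark ✓ → eligible.
Supplemental Life Insurance — status temporary ✗ (requires full-time, part-time, or seasonal) → not eligible.
Bereavement Leave — status temporary ✓ (not excluded); service 41 weeks ≥ 90 days ✓; rating 3 ≥ 3 ✓; not eligible for Supplemental Life Insurance ✗ → not eligible.
Adoption Assistance — status temporary ✗ (requires part-time or seasonal) → not eligible.
Life Insurance — status temporary ✓; age 53 ≥ 25 ✓; service 41 weeks ≥ 9 months (≈270 days) ✓ → eligible.
Parking Benefit — status temporary ✗ (requires full-time or seasonal) → not eligible.
Tuition Reimbursement — status temporary ✓; service 41 weeks < 1 year (≈365 days) ✗ → not eligible.
Legal Services Plan — service 41 weeks ≥ 180 days ✓; age 53 ≥ 25 ✓; 40 hrs/wk ≥ 40 ✓; rating 3 ≥ 2 ✓ → eligible.

Unlimited PTO Program, Life Insurance, Legal Services Plan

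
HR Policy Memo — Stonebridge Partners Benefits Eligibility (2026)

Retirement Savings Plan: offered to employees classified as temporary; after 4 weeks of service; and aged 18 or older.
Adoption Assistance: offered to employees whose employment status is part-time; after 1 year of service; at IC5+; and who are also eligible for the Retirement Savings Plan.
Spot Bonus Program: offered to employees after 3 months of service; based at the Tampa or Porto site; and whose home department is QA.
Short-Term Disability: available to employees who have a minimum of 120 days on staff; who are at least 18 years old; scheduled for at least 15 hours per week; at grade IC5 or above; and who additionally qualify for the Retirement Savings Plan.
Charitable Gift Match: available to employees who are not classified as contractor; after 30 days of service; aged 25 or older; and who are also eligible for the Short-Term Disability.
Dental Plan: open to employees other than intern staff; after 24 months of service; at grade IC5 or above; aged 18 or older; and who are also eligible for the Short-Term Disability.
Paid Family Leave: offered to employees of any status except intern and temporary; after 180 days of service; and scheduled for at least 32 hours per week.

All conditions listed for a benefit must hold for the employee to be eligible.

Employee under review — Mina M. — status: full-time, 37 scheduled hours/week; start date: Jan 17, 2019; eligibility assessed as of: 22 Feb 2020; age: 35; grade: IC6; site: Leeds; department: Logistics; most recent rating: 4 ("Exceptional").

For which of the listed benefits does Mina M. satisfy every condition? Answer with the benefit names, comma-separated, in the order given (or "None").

Service from Jan 17, 2019 to 22 Feb 2020: 401 days.
Retirement Savings Plan — status full-time ✗ (requires temporary) → not eligible.
Adoption Assistance — status full-time ✗ (requires part-time) → not eligible.
Spot Bonus Program — service 401 days ≥ 3 months (≈90 days) ✓; site Leeds ✗ (not Tampa or Porto) → not eligible.
Short-Term Disability — service 401 days ≥ 120 days ✓; age 35 ≥ 18 ✓; 37 hrs/wk ≥ 15 ✓; grade IC6 ≥ IC5 ✓; not eligible for Retirement Savings Plan ✗ → not eligible.
Charitable Gift Match — status full-time ✓ (not excluded); service 401 days ≥ 30 days ✓; age 35 ≥ 25 ✓; not eligible for Short-Term Disability ✗ → not eligible.
Dental Plan — status full-time ✓ (not excluded); service 401 days < 24 months (≈720 days) ✗ → not eligible.
Paid Family Leave — status full-time ✓ (not excluded); service 401 days ≥ 180 days ✓; 37 hrs/wk ≥ 32 ✓ → eligible.

Paid Family Leave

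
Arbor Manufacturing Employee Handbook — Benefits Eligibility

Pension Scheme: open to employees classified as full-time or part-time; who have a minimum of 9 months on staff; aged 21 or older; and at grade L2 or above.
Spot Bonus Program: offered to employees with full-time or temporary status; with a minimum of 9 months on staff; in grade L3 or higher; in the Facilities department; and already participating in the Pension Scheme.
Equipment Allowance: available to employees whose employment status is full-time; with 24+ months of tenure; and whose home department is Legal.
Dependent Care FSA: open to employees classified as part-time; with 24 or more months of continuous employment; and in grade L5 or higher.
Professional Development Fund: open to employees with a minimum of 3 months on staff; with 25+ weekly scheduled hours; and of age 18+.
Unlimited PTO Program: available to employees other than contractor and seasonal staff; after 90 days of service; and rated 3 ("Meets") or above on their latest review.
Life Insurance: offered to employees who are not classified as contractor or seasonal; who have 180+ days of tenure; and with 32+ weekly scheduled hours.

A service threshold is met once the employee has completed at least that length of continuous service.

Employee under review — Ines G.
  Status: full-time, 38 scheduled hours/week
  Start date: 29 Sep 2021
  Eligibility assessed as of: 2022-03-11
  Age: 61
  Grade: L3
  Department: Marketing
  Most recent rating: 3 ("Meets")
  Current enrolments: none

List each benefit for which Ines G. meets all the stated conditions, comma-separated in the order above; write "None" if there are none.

Service from 29 Sep 2021 to 2022-03-11: 163 days.
Pension Scheme — status full-time ✓; service 163 days < 9 months (≈270 days) ✗ → not eligible.
Spot Bonus Program — status full-time ✓; service 163 days < 9 months (≈270 days) ✗ → not eligible.
Equipment Allowance — status full-time ✓; service 163 days < 24 months (≈720 days) ✗ → not eligible.
Dependent Care FSA — status full-time ✗ (requires part-time) → not eligible.
Professional Development Fund — service 163 days ≥ 3 months (≈90 days) ✓; 38 hrs/wk ≥ 25 ✓; age 61 ≥ 18 ✓ → eligible.
Unlimited PTO Program — status full-time ✓ (not excluded); service 163 days ≥ 90 days ✓; rating 3 ≥ 3 ✓ → eligible.
Life Insurance — status full-time ✓ (not excluded); service 163 days < 180 days ✗ → not eligible.

Professional Development Fund, Unlimited PTO Program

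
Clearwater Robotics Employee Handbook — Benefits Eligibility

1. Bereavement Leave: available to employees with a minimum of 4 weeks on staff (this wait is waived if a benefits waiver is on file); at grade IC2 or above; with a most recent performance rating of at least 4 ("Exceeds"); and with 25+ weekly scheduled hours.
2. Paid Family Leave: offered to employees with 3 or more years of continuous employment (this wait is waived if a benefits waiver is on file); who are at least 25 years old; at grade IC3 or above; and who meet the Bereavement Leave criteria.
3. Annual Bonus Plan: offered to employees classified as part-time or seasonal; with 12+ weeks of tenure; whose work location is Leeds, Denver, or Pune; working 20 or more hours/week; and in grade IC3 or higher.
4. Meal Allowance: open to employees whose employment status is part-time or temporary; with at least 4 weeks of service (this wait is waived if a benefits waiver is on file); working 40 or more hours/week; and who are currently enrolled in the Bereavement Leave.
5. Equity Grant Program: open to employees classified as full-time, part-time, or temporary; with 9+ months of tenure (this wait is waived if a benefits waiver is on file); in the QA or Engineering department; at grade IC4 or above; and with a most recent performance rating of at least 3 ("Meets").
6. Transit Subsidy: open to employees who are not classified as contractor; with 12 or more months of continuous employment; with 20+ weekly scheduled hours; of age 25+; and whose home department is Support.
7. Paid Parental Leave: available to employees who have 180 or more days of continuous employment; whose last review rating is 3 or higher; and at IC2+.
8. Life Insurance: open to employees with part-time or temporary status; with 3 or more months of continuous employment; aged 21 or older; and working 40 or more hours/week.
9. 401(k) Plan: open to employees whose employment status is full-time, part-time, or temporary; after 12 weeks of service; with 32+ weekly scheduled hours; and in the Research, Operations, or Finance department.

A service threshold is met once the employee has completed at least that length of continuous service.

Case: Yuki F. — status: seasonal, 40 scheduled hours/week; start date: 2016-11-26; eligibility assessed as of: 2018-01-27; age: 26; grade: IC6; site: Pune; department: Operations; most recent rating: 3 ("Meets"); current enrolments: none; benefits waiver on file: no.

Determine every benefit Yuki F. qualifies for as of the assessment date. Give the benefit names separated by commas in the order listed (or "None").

Service from 2016-11-26 to 2018-01-27: 427 days.
Bereavement Leave — no waiver, service 427 days ≥ 4 weeks (≈28 days) ✓; grade IC6 ≥ IC2 ✓; rating 3 < 4 ✗ → not eligible.
Paid Family Leave — no waiver, service 427 days < 3 years (≈1095 days) ✗ → not eligible.
Annual Bonus Plan — status seasonal ✓; service 427 days ≥ 12 weeks (≈84 days) ✓; site Pune ✓; 40 hrs/wk ≥ 20 ✓; grade IC6 ≥ IC3 ✓ → eligible.
Meal Allowance — status seasonal ✗ (requires part-time or temporary) → not eligible.
Equity Grant Program — status seasonal ✗ (requires full-time, part-time, or temporary) → not eligible.
Transit Subsidy — status seasonal ✓ (not excluded); service 427 days ≥ 12 months (≈360 days) ✓; 40 hrs/wk ≥ 20 ✓; age 26 ≥ 25 ✓; dept Operations ✗ → not eligible.
Paid Parental Leave — service 427 days ≥ 180 days ✓; rating 3 ≥ 3 ✓; grade IC6 ≥ IC2 ✓ → eligible.
Life Insurance — status seasonal ✗ (requires part-time or temporary) → not eligible.
401(k) Plan — status seasonal ✗ (requires full-time, part-time, or temporary) → not eligible.

Annual Bonus Plan, Paid Parental Leave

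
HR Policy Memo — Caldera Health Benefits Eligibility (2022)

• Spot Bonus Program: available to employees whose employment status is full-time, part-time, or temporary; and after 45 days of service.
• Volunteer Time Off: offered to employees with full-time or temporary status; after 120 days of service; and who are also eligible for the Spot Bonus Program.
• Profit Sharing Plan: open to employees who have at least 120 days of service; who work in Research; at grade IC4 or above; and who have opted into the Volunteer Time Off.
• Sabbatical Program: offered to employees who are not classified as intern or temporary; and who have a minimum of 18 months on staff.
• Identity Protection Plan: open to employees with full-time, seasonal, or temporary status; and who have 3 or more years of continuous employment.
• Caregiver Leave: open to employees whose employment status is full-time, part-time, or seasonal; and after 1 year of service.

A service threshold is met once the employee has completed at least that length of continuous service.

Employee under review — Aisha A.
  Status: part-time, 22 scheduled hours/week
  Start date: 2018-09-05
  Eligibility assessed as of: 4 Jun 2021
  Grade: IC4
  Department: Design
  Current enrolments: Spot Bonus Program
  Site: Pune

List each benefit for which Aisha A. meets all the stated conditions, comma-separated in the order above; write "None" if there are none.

Spot Bonus Program, Sabbatical Program, Caregiver Leave

Service from 2018-09-05 to 4 Jun 2021: 1003 days.
Spot Bonus Program — status part-time ✓; service 1003 days ≥ 45 days ✓ → eligible.
Volunteer Time Off — status part-time ✗ (requires full-time or temporary) → not eligible.
Profit Sharing Plan — service 1003 days ≥ 120 days ✓; dept Design ✗ → not eligible.
Sabbatical Program — status part-time ✓ (not excluded); service 1003 days ≥ 18 months (≈540 days) ✓ → eligible.
Identity Protection Plan — status part-time ✗ (requires full-time, seasonal, or temporary) → not eligible.
Caregiver Leave — status part-time ✓; service 1003 days ≥ 1 year (≈365 days) ✓ → eligible.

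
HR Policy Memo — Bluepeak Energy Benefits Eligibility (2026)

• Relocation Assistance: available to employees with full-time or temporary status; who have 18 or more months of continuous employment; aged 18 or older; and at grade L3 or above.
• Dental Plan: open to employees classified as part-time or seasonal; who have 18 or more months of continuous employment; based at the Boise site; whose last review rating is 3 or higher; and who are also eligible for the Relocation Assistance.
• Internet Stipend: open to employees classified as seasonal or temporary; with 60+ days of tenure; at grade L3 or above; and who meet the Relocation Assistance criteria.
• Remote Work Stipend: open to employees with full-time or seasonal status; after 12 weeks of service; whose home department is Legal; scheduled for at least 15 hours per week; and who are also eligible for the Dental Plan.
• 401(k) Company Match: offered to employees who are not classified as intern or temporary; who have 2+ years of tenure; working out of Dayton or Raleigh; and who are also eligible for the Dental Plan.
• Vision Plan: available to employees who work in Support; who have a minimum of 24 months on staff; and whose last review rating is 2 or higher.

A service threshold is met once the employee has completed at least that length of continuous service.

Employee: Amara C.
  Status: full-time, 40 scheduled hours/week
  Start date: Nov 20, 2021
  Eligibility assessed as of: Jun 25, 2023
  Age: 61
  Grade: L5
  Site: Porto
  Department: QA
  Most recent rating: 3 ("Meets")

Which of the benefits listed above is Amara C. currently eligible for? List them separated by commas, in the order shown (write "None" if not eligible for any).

Relocation Assistance

Service from Nov 20, 2021 to Jun 25, 2023: 582 days.
Relocation Assistance — status full-time ✓; service 582 days ≥ 18 months (≈540 days) ✓; age 61 ≥ 18 ✓; grade L5 ≥ L3 ✓ → eligible.
Dental Plan — status full-time ✗ (requires part-time or seasonal) → not eligible.
Internet Stipend — status full-time ✗ (requires seasonal or temporary) → not eligible.
Remote Work Stipend — status full-time ✓; service 582 days ≥ 12 weeks (≈84 days) ✓; dept QA ✗ → not eligible.
401(k) Company Match — status full-time ✓ (not excluded); service 582 days < 2 years (≈730 days) ✗ → not eligible.
Vision Plan — dept QA ✗ → not eligible.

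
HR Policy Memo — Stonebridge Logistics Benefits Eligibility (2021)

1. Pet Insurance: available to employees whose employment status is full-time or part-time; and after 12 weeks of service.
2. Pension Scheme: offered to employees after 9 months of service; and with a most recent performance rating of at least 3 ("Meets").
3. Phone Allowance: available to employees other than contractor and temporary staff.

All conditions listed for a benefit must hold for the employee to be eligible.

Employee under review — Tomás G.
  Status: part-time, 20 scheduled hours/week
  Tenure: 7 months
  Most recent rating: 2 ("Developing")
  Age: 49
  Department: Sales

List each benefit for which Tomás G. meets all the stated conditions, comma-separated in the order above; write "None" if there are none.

Pet Insurance, Phone Allowance

Pet Insurance — status part-time ✓; service 7 months ≥ 12 weeks (≈84 days) ✓ → eligible.
Pension Scheme — service 7 months < 9 months ✗ → not eligible.
Phone Allowance — status part-time ✓ (not excluded) → eligible.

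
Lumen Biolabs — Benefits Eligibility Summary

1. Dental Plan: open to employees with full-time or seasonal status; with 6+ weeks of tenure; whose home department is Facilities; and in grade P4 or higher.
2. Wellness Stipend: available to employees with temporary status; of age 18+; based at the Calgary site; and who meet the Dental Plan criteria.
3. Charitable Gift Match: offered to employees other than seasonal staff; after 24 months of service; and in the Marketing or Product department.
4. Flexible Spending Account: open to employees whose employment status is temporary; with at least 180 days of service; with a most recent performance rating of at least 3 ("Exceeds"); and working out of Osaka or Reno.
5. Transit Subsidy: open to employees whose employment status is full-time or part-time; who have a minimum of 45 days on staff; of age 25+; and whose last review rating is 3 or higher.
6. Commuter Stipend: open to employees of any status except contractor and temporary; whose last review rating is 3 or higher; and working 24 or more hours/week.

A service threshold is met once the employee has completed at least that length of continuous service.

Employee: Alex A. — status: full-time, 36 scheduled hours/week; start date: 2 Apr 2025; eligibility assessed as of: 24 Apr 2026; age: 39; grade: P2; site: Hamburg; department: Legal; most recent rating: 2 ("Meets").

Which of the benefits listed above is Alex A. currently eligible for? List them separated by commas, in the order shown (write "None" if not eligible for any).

None

Service from 2 Apr 2025 to 24 Apr 2026: 387 days.
Dental Plan — status full-time ✓; service 387 days ≥ 6 weeks (≈42 days) ✓; dept Legal ✗ → not eligible.
Wellness Stipend — status full-time ✗ (requires temporary) → not eligible.
Charitable Gift Match — status full-time ✓ (not excluded); service 387 days < 24 months (≈720 days) ✗ → not eligible.
Flexible Spending Account — status full-time ✗ (requires temporary) → not eligible.
Transit Subsidy — status full-time ✓; service 387 days ≥ 45 days ✓; age 39 ≥ 25 ✓; rating 2 < 3 ✗ → not eligible.
Commuter Stipend — status full-time ✓ (not excluded); rating 2 < 3 ✗ → not eligible.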